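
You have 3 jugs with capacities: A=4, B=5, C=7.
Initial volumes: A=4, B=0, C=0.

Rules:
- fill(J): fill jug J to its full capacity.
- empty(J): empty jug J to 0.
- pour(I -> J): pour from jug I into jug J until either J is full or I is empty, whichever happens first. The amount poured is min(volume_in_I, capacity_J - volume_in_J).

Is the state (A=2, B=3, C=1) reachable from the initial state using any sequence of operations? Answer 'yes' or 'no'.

Answer: no

Derivation:
BFS explored all 168 reachable states.
Reachable set includes: (0,0,0), (0,0,1), (0,0,2), (0,0,3), (0,0,4), (0,0,5), (0,0,6), (0,0,7), (0,1,0), (0,1,1), (0,1,2), (0,1,3) ...
Target (A=2, B=3, C=1) not in reachable set → no.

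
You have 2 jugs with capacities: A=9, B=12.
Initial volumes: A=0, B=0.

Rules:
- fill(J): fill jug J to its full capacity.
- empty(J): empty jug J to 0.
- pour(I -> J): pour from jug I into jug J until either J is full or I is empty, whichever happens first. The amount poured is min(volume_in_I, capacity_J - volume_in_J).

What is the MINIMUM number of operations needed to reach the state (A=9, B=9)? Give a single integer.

BFS from (A=0, B=0). One shortest path:
  1. fill(A) -> (A=9 B=0)
  2. pour(A -> B) -> (A=0 B=9)
  3. fill(A) -> (A=9 B=9)
Reached target in 3 moves.

Answer: 3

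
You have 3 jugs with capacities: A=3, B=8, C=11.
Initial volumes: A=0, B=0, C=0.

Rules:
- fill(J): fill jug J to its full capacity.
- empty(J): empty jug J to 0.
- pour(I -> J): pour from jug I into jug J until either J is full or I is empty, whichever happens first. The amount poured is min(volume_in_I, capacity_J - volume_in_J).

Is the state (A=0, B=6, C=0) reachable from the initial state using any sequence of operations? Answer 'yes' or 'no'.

BFS from (A=0, B=0, C=0):
  1. fill(A) -> (A=3 B=0 C=0)
  2. pour(A -> B) -> (A=0 B=3 C=0)
  3. fill(A) -> (A=3 B=3 C=0)
  4. pour(A -> B) -> (A=0 B=6 C=0)
Target reached → yes.

Answer: yes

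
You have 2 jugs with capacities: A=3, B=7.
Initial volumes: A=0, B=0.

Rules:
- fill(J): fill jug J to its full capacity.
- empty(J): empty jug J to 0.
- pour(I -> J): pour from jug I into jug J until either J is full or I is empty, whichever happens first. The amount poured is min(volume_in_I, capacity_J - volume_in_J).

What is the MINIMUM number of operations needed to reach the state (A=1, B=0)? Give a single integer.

BFS from (A=0, B=0). One shortest path:
  1. fill(B) -> (A=0 B=7)
  2. pour(B -> A) -> (A=3 B=4)
  3. empty(A) -> (A=0 B=4)
  4. pour(B -> A) -> (A=3 B=1)
  5. empty(A) -> (A=0 B=1)
  6. pour(B -> A) -> (A=1 B=0)
Reached target in 6 moves.

Answer: 6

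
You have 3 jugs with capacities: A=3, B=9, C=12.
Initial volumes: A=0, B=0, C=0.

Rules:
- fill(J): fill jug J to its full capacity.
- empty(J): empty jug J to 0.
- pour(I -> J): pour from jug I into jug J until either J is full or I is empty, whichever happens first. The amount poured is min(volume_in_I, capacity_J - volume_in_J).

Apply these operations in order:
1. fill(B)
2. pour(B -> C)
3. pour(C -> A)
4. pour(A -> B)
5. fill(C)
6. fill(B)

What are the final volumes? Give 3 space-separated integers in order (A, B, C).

Answer: 0 9 12

Derivation:
Step 1: fill(B) -> (A=0 B=9 C=0)
Step 2: pour(B -> C) -> (A=0 B=0 C=9)
Step 3: pour(C -> A) -> (A=3 B=0 C=6)
Step 4: pour(A -> B) -> (A=0 B=3 C=6)
Step 5: fill(C) -> (A=0 B=3 C=12)
Step 6: fill(B) -> (A=0 B=9 C=12)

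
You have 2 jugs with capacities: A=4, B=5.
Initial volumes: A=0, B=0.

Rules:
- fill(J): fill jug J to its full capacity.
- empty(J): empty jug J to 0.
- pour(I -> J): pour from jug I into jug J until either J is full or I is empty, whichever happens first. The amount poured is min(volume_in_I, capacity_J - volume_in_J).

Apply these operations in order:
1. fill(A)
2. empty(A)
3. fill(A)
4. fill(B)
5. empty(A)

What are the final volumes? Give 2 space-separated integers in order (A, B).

Step 1: fill(A) -> (A=4 B=0)
Step 2: empty(A) -> (A=0 B=0)
Step 3: fill(A) -> (A=4 B=0)
Step 4: fill(B) -> (A=4 B=5)
Step 5: empty(A) -> (A=0 B=5)

Answer: 0 5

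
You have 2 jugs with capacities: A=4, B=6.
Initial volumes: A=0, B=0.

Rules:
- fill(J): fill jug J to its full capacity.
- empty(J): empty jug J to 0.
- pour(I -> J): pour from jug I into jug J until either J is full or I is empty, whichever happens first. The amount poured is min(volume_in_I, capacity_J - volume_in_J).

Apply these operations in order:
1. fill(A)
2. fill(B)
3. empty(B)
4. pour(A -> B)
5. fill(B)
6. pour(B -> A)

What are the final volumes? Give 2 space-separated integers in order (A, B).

Step 1: fill(A) -> (A=4 B=0)
Step 2: fill(B) -> (A=4 B=6)
Step 3: empty(B) -> (A=4 B=0)
Step 4: pour(A -> B) -> (A=0 B=4)
Step 5: fill(B) -> (A=0 B=6)
Step 6: pour(B -> A) -> (A=4 B=2)

Answer: 4 2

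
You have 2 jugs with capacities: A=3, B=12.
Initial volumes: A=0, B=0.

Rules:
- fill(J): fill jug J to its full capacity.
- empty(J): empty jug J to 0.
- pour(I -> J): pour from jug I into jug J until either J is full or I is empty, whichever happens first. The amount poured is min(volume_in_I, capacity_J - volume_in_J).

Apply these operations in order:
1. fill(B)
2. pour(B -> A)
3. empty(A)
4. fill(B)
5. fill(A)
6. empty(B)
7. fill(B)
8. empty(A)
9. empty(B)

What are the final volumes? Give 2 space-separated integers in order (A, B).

Step 1: fill(B) -> (A=0 B=12)
Step 2: pour(B -> A) -> (A=3 B=9)
Step 3: empty(A) -> (A=0 B=9)
Step 4: fill(B) -> (A=0 B=12)
Step 5: fill(A) -> (A=3 B=12)
Step 6: empty(B) -> (A=3 B=0)
Step 7: fill(B) -> (A=3 B=12)
Step 8: empty(A) -> (A=0 B=12)
Step 9: empty(B) -> (A=0 B=0)

Answer: 0 0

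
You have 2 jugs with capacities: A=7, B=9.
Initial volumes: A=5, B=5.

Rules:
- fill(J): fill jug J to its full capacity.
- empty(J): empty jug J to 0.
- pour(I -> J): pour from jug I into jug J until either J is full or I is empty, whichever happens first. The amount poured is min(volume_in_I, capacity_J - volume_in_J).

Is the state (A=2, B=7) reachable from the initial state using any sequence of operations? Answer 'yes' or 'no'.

Answer: no

Derivation:
BFS explored all 33 reachable states.
Reachable set includes: (0,0), (0,1), (0,2), (0,3), (0,4), (0,5), (0,6), (0,7), (0,8), (0,9), (1,0), (1,9) ...
Target (A=2, B=7) not in reachable set → no.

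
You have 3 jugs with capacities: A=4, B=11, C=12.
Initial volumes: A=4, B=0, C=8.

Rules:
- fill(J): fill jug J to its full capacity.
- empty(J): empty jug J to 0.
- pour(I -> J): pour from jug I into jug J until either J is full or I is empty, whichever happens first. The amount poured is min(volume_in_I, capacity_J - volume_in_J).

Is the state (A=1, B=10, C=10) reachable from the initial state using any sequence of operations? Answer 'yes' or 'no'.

BFS explored all 450 reachable states.
Reachable set includes: (0,0,0), (0,0,1), (0,0,2), (0,0,3), (0,0,4), (0,0,5), (0,0,6), (0,0,7), (0,0,8), (0,0,9), (0,0,10), (0,0,11) ...
Target (A=1, B=10, C=10) not in reachable set → no.

Answer: no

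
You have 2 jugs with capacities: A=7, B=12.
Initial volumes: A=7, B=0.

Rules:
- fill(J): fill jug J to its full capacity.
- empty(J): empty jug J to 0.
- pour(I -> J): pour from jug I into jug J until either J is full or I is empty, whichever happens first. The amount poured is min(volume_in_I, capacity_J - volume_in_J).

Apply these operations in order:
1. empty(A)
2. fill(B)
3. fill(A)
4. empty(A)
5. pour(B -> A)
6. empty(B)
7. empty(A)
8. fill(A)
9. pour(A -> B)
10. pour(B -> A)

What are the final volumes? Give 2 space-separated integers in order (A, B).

Step 1: empty(A) -> (A=0 B=0)
Step 2: fill(B) -> (A=0 B=12)
Step 3: fill(A) -> (A=7 B=12)
Step 4: empty(A) -> (A=0 B=12)
Step 5: pour(B -> A) -> (A=7 B=5)
Step 6: empty(B) -> (A=7 B=0)
Step 7: empty(A) -> (A=0 B=0)
Step 8: fill(A) -> (A=7 B=0)
Step 9: pour(A -> B) -> (A=0 B=7)
Step 10: pour(B -> A) -> (A=7 B=0)

Answer: 7 0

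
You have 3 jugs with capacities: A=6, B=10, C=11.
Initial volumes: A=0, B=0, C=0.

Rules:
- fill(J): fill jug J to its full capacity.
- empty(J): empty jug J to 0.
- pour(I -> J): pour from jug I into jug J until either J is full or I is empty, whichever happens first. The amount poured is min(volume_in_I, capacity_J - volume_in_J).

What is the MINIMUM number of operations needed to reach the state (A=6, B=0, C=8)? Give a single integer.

BFS from (A=0, B=0, C=0). One shortest path:
  1. fill(B) -> (A=0 B=10 C=0)
  2. pour(B -> A) -> (A=6 B=4 C=0)
  3. empty(A) -> (A=0 B=4 C=0)
  4. pour(B -> A) -> (A=4 B=0 C=0)
  5. fill(B) -> (A=4 B=10 C=0)
  6. pour(B -> A) -> (A=6 B=8 C=0)
  7. pour(B -> C) -> (A=6 B=0 C=8)
Reached target in 7 moves.

Answer: 7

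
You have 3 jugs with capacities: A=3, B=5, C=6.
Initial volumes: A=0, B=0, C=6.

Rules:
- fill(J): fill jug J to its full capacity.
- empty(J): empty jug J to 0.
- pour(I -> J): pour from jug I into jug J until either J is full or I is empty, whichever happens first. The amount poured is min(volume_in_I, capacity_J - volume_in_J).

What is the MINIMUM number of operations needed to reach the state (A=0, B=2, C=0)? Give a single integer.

BFS from (A=0, B=0, C=6). One shortest path:
  1. fill(B) -> (A=0 B=5 C=6)
  2. empty(C) -> (A=0 B=5 C=0)
  3. pour(B -> A) -> (A=3 B=2 C=0)
  4. empty(A) -> (A=0 B=2 C=0)
Reached target in 4 moves.

Answer: 4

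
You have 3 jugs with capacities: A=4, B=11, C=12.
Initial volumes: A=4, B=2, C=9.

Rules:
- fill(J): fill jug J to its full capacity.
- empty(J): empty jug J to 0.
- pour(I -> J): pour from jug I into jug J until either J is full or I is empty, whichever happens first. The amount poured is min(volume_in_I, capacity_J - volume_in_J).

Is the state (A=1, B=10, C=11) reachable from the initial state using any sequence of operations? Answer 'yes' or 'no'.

Answer: no

Derivation:
BFS explored all 450 reachable states.
Reachable set includes: (0,0,0), (0,0,1), (0,0,2), (0,0,3), (0,0,4), (0,0,5), (0,0,6), (0,0,7), (0,0,8), (0,0,9), (0,0,10), (0,0,11) ...
Target (A=1, B=10, C=11) not in reachable set → no.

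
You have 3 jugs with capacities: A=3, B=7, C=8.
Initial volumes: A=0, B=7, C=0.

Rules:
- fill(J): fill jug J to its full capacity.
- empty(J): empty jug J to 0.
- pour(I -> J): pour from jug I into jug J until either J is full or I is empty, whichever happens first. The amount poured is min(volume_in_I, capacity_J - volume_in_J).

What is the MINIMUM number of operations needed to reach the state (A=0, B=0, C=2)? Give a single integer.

Answer: 5

Derivation:
BFS from (A=0, B=7, C=0). One shortest path:
  1. fill(A) -> (A=3 B=7 C=0)
  2. pour(A -> C) -> (A=0 B=7 C=3)
  3. pour(B -> C) -> (A=0 B=2 C=8)
  4. empty(C) -> (A=0 B=2 C=0)
  5. pour(B -> C) -> (A=0 B=0 C=2)
Reached target in 5 moves.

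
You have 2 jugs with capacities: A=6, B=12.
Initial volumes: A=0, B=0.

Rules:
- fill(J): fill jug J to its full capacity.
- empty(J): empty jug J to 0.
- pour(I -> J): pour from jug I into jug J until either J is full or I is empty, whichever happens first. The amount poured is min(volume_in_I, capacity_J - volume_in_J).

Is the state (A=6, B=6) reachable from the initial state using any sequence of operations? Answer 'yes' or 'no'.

Answer: yes

Derivation:
BFS from (A=0, B=0):
  1. fill(B) -> (A=0 B=12)
  2. pour(B -> A) -> (A=6 B=6)
Target reached → yes.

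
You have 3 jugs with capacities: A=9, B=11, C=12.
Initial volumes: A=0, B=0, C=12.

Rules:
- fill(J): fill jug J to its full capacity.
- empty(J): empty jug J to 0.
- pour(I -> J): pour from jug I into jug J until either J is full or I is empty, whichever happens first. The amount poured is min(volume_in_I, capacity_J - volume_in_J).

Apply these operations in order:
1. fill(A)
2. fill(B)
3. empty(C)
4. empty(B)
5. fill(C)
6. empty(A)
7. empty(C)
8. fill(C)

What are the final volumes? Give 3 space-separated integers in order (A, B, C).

Step 1: fill(A) -> (A=9 B=0 C=12)
Step 2: fill(B) -> (A=9 B=11 C=12)
Step 3: empty(C) -> (A=9 B=11 C=0)
Step 4: empty(B) -> (A=9 B=0 C=0)
Step 5: fill(C) -> (A=9 B=0 C=12)
Step 6: empty(A) -> (A=0 B=0 C=12)
Step 7: empty(C) -> (A=0 B=0 C=0)
Step 8: fill(C) -> (A=0 B=0 C=12)

Answer: 0 0 12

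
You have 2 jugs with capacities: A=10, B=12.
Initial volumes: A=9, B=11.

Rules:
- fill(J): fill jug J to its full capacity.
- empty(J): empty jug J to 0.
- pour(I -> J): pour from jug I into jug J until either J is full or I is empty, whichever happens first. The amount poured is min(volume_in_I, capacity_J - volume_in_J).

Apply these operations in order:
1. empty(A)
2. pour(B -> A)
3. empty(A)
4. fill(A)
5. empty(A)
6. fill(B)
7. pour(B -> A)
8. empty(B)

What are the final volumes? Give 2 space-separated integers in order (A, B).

Step 1: empty(A) -> (A=0 B=11)
Step 2: pour(B -> A) -> (A=10 B=1)
Step 3: empty(A) -> (A=0 B=1)
Step 4: fill(A) -> (A=10 B=1)
Step 5: empty(A) -> (A=0 B=1)
Step 6: fill(B) -> (A=0 B=12)
Step 7: pour(B -> A) -> (A=10 B=2)
Step 8: empty(B) -> (A=10 B=0)

Answer: 10 0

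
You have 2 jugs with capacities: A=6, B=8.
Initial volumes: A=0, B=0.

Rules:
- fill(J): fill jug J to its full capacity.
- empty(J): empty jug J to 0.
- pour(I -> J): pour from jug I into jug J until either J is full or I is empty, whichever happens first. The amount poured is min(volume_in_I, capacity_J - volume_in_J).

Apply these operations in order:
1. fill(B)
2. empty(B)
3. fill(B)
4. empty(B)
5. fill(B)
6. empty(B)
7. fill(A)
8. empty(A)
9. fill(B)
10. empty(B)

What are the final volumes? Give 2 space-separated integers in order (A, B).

Step 1: fill(B) -> (A=0 B=8)
Step 2: empty(B) -> (A=0 B=0)
Step 3: fill(B) -> (A=0 B=8)
Step 4: empty(B) -> (A=0 B=0)
Step 5: fill(B) -> (A=0 B=8)
Step 6: empty(B) -> (A=0 B=0)
Step 7: fill(A) -> (A=6 B=0)
Step 8: empty(A) -> (A=0 B=0)
Step 9: fill(B) -> (A=0 B=8)
Step 10: empty(B) -> (A=0 B=0)

Answer: 0 0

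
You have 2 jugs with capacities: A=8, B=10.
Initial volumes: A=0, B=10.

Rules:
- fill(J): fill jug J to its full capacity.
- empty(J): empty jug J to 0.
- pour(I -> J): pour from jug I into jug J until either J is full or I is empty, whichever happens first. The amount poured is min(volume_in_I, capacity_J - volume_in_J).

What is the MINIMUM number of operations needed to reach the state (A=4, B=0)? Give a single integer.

BFS from (A=0, B=10). One shortest path:
  1. pour(B -> A) -> (A=8 B=2)
  2. empty(A) -> (A=0 B=2)
  3. pour(B -> A) -> (A=2 B=0)
  4. fill(B) -> (A=2 B=10)
  5. pour(B -> A) -> (A=8 B=4)
  6. empty(A) -> (A=0 B=4)
  7. pour(B -> A) -> (A=4 B=0)
Reached target in 7 moves.

Answer: 7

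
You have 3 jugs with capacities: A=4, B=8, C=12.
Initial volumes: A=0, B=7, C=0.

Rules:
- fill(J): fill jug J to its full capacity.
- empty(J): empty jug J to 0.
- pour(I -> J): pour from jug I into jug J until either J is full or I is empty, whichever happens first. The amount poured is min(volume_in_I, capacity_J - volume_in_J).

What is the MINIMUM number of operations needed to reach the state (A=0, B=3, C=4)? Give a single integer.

Answer: 2

Derivation:
BFS from (A=0, B=7, C=0). One shortest path:
  1. pour(B -> A) -> (A=4 B=3 C=0)
  2. pour(A -> C) -> (A=0 B=3 C=4)
Reached target in 2 moves.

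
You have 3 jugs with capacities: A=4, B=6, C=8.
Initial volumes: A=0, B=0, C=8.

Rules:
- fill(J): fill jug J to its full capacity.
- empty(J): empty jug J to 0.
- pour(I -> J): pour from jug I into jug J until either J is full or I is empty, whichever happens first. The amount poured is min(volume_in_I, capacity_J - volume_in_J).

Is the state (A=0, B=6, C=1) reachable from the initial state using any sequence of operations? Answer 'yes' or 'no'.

BFS explored all 54 reachable states.
Reachable set includes: (0,0,0), (0,0,2), (0,0,4), (0,0,6), (0,0,8), (0,2,0), (0,2,2), (0,2,4), (0,2,6), (0,2,8), (0,4,0), (0,4,2) ...
Target (A=0, B=6, C=1) not in reachable set → no.

Answer: no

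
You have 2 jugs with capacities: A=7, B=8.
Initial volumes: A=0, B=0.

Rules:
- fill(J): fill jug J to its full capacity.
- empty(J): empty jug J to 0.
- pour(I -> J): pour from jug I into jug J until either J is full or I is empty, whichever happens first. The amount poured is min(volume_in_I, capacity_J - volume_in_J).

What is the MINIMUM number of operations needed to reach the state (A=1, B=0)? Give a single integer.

BFS from (A=0, B=0). One shortest path:
  1. fill(B) -> (A=0 B=8)
  2. pour(B -> A) -> (A=7 B=1)
  3. empty(A) -> (A=0 B=1)
  4. pour(B -> A) -> (A=1 B=0)
Reached target in 4 moves.

Answer: 4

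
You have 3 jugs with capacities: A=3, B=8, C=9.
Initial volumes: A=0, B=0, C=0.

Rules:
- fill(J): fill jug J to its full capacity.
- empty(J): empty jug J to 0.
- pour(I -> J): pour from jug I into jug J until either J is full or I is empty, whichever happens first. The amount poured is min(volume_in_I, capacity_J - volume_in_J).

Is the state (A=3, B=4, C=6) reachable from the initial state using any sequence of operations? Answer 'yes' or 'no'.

Answer: yes

Derivation:
BFS from (A=0, B=0, C=0):
  1. fill(B) -> (A=0 B=8 C=0)
  2. pour(B -> A) -> (A=3 B=5 C=0)
  3. empty(A) -> (A=0 B=5 C=0)
  4. pour(B -> C) -> (A=0 B=0 C=5)
  5. fill(B) -> (A=0 B=8 C=5)
  6. pour(B -> C) -> (A=0 B=4 C=9)
  7. pour(C -> A) -> (A=3 B=4 C=6)
Target reached → yes.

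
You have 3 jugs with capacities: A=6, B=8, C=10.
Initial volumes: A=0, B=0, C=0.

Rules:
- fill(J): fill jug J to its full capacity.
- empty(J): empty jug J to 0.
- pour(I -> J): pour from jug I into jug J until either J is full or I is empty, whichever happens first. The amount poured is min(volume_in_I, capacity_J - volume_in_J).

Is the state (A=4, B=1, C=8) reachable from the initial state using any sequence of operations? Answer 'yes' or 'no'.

Answer: no

Derivation:
BFS explored all 96 reachable states.
Reachable set includes: (0,0,0), (0,0,2), (0,0,4), (0,0,6), (0,0,8), (0,0,10), (0,2,0), (0,2,2), (0,2,4), (0,2,6), (0,2,8), (0,2,10) ...
Target (A=4, B=1, C=8) not in reachable set → no.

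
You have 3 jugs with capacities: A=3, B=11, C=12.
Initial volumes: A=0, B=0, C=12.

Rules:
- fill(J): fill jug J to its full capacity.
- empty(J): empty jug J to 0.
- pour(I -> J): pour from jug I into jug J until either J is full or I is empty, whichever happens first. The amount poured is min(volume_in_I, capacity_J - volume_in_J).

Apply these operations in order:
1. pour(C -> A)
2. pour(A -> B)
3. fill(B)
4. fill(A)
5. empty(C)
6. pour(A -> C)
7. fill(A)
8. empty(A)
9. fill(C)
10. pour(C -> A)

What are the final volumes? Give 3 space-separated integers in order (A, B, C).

Answer: 3 11 9

Derivation:
Step 1: pour(C -> A) -> (A=3 B=0 C=9)
Step 2: pour(A -> B) -> (A=0 B=3 C=9)
Step 3: fill(B) -> (A=0 B=11 C=9)
Step 4: fill(A) -> (A=3 B=11 C=9)
Step 5: empty(C) -> (A=3 B=11 C=0)
Step 6: pour(A -> C) -> (A=0 B=11 C=3)
Step 7: fill(A) -> (A=3 B=11 C=3)
Step 8: empty(A) -> (A=0 B=11 C=3)
Step 9: fill(C) -> (A=0 B=11 C=12)
Step 10: pour(C -> A) -> (A=3 B=11 C=9)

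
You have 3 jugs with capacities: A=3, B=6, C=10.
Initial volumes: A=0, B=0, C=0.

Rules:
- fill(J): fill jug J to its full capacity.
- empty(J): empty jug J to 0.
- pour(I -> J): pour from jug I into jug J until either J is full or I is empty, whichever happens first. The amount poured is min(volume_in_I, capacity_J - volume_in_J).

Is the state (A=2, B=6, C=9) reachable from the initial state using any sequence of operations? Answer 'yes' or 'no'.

BFS from (A=0, B=0, C=0):
  1. fill(A) -> (A=3 B=0 C=0)
  2. fill(B) -> (A=3 B=6 C=0)
  3. pour(B -> C) -> (A=3 B=0 C=6)
  4. fill(B) -> (A=3 B=6 C=6)
  5. pour(B -> C) -> (A=3 B=2 C=10)
  6. empty(C) -> (A=3 B=2 C=0)
  7. pour(A -> C) -> (A=0 B=2 C=3)
  8. pour(B -> A) -> (A=2 B=0 C=3)
  9. fill(B) -> (A=2 B=6 C=3)
  10. pour(B -> C) -> (A=2 B=0 C=9)
  11. fill(B) -> (A=2 B=6 C=9)
Target reached → yes.

Answer: yes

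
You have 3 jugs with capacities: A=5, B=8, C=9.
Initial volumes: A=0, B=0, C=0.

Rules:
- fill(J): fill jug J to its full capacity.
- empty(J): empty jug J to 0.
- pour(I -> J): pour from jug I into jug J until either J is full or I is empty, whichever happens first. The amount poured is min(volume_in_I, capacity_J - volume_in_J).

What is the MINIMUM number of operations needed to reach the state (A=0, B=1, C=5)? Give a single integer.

Answer: 6

Derivation:
BFS from (A=0, B=0, C=0). One shortest path:
  1. fill(A) -> (A=5 B=0 C=0)
  2. fill(C) -> (A=5 B=0 C=9)
  3. pour(C -> B) -> (A=5 B=8 C=1)
  4. empty(B) -> (A=5 B=0 C=1)
  5. pour(C -> B) -> (A=5 B=1 C=0)
  6. pour(A -> C) -> (A=0 B=1 C=5)
Reached target in 6 moves.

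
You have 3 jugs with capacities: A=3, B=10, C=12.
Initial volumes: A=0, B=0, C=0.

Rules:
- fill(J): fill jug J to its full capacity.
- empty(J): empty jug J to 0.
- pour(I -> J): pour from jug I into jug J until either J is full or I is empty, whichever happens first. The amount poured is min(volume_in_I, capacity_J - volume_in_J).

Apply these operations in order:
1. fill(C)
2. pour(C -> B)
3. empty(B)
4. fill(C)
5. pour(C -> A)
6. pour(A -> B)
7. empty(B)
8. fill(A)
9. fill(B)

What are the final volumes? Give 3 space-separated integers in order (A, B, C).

Step 1: fill(C) -> (A=0 B=0 C=12)
Step 2: pour(C -> B) -> (A=0 B=10 C=2)
Step 3: empty(B) -> (A=0 B=0 C=2)
Step 4: fill(C) -> (A=0 B=0 C=12)
Step 5: pour(C -> A) -> (A=3 B=0 C=9)
Step 6: pour(A -> B) -> (A=0 B=3 C=9)
Step 7: empty(B) -> (A=0 B=0 C=9)
Step 8: fill(A) -> (A=3 B=0 C=9)
Step 9: fill(B) -> (A=3 B=10 C=9)

Answer: 3 10 9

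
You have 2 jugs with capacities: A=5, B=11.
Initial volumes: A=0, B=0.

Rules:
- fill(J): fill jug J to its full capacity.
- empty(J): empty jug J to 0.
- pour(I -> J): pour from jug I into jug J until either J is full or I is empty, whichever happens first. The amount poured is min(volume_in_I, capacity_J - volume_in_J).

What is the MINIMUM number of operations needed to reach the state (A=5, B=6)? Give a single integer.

BFS from (A=0, B=0). One shortest path:
  1. fill(B) -> (A=0 B=11)
  2. pour(B -> A) -> (A=5 B=6)
Reached target in 2 moves.

Answer: 2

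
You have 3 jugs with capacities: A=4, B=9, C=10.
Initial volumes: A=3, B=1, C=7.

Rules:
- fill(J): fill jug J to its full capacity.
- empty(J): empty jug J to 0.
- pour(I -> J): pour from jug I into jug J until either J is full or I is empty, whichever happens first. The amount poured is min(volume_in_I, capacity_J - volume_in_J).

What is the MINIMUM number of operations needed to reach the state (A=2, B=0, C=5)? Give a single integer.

Answer: 6

Derivation:
BFS from (A=3, B=1, C=7). One shortest path:
  1. pour(A -> B) -> (A=0 B=4 C=7)
  2. pour(C -> B) -> (A=0 B=9 C=2)
  3. pour(B -> A) -> (A=4 B=5 C=2)
  4. empty(A) -> (A=0 B=5 C=2)
  5. pour(C -> A) -> (A=2 B=5 C=0)
  6. pour(B -> C) -> (A=2 B=0 C=5)
Reached target in 6 moves.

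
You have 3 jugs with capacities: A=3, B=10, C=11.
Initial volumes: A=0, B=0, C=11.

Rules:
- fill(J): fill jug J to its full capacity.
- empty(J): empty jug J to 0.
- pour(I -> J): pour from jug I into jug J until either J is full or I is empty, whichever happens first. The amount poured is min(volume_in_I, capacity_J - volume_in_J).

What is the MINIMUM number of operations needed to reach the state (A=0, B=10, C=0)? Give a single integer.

BFS from (A=0, B=0, C=11). One shortest path:
  1. fill(B) -> (A=0 B=10 C=11)
  2. empty(C) -> (A=0 B=10 C=0)
Reached target in 2 moves.

Answer: 2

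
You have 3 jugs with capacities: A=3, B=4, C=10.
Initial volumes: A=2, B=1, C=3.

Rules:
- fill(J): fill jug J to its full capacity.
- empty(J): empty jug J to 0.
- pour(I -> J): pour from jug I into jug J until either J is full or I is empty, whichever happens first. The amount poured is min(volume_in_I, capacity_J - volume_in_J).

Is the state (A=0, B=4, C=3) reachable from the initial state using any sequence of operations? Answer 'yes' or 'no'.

Answer: yes

Derivation:
BFS from (A=2, B=1, C=3):
  1. fill(A) -> (A=3 B=1 C=3)
  2. pour(A -> B) -> (A=0 B=4 C=3)
Target reached → yes.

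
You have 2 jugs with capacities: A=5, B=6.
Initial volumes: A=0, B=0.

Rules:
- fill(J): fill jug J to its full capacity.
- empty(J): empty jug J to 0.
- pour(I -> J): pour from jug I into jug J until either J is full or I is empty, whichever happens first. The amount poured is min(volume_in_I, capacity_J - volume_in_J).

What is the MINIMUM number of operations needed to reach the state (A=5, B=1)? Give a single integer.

Answer: 2

Derivation:
BFS from (A=0, B=0). One shortest path:
  1. fill(B) -> (A=0 B=6)
  2. pour(B -> A) -> (A=5 B=1)
Reached target in 2 moves.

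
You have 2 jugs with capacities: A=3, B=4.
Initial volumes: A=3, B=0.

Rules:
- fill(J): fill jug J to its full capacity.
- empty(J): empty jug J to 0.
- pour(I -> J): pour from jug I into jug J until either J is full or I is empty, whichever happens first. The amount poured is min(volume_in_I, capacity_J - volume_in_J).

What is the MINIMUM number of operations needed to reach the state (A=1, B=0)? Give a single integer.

Answer: 5

Derivation:
BFS from (A=3, B=0). One shortest path:
  1. empty(A) -> (A=0 B=0)
  2. fill(B) -> (A=0 B=4)
  3. pour(B -> A) -> (A=3 B=1)
  4. empty(A) -> (A=0 B=1)
  5. pour(B -> A) -> (A=1 B=0)
Reached target in 5 moves.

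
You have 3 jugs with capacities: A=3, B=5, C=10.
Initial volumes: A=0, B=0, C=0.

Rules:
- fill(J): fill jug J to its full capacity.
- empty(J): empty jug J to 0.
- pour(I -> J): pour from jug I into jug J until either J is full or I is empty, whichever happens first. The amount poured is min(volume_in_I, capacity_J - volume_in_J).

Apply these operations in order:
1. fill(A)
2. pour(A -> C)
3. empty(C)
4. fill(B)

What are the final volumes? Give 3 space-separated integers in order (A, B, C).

Step 1: fill(A) -> (A=3 B=0 C=0)
Step 2: pour(A -> C) -> (A=0 B=0 C=3)
Step 3: empty(C) -> (A=0 B=0 C=0)
Step 4: fill(B) -> (A=0 B=5 C=0)

Answer: 0 5 0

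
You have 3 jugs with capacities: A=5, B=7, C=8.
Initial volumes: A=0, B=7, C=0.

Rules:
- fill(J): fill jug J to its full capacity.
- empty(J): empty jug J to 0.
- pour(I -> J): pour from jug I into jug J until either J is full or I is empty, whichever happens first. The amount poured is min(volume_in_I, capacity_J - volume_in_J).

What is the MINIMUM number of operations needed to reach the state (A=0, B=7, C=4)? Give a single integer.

BFS from (A=0, B=7, C=0). One shortest path:
  1. fill(A) -> (A=5 B=7 C=0)
  2. pour(A -> C) -> (A=0 B=7 C=5)
  3. pour(B -> C) -> (A=0 B=4 C=8)
  4. empty(C) -> (A=0 B=4 C=0)
  5. pour(B -> C) -> (A=0 B=0 C=4)
  6. fill(B) -> (A=0 B=7 C=4)
Reached target in 6 moves.

Answer: 6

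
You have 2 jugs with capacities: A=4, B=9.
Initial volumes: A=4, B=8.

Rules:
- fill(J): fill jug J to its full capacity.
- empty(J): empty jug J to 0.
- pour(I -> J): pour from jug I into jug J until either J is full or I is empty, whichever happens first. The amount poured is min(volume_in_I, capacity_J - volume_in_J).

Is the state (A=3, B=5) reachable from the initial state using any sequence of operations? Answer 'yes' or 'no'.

Answer: no

Derivation:
BFS explored all 26 reachable states.
Reachable set includes: (0,0), (0,1), (0,2), (0,3), (0,4), (0,5), (0,6), (0,7), (0,8), (0,9), (1,0), (1,9) ...
Target (A=3, B=5) not in reachable set → no.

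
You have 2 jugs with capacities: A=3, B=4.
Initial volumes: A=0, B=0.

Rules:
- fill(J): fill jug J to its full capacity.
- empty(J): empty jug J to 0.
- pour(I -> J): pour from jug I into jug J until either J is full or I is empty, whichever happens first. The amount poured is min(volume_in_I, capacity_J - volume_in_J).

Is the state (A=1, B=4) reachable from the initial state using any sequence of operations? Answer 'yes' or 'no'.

BFS from (A=0, B=0):
  1. fill(B) -> (A=0 B=4)
  2. pour(B -> A) -> (A=3 B=1)
  3. empty(A) -> (A=0 B=1)
  4. pour(B -> A) -> (A=1 B=0)
  5. fill(B) -> (A=1 B=4)
Target reached → yes.

Answer: yes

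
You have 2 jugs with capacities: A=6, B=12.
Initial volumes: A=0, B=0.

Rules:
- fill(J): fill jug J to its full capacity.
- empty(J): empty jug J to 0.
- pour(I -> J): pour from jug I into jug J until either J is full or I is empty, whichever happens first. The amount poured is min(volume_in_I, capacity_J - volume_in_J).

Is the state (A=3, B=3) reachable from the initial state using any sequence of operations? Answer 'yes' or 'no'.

Answer: no

Derivation:
BFS explored all 6 reachable states.
Reachable set includes: (0,0), (0,6), (0,12), (6,0), (6,6), (6,12)
Target (A=3, B=3) not in reachable set → no.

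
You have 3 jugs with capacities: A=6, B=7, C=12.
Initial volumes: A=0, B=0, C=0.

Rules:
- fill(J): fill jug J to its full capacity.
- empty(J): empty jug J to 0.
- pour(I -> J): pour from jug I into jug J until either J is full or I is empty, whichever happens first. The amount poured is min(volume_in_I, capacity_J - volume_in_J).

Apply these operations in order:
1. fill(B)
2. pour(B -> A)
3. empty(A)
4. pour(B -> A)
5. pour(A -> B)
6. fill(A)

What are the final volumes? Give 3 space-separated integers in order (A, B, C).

Answer: 6 1 0

Derivation:
Step 1: fill(B) -> (A=0 B=7 C=0)
Step 2: pour(B -> A) -> (A=6 B=1 C=0)
Step 3: empty(A) -> (A=0 B=1 C=0)
Step 4: pour(B -> A) -> (A=1 B=0 C=0)
Step 5: pour(A -> B) -> (A=0 B=1 C=0)
Step 6: fill(A) -> (A=6 B=1 C=0)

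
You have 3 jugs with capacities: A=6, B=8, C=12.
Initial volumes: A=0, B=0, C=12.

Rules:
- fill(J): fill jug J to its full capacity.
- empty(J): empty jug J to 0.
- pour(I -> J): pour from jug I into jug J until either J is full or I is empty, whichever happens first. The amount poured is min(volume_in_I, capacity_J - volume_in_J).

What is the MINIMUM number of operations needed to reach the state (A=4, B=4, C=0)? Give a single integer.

Answer: 6

Derivation:
BFS from (A=0, B=0, C=12). One shortest path:
  1. pour(C -> B) -> (A=0 B=8 C=4)
  2. pour(C -> A) -> (A=4 B=8 C=0)
  3. pour(B -> C) -> (A=4 B=0 C=8)
  4. fill(B) -> (A=4 B=8 C=8)
  5. pour(B -> C) -> (A=4 B=4 C=12)
  6. empty(C) -> (A=4 B=4 C=0)
Reached target in 6 moves.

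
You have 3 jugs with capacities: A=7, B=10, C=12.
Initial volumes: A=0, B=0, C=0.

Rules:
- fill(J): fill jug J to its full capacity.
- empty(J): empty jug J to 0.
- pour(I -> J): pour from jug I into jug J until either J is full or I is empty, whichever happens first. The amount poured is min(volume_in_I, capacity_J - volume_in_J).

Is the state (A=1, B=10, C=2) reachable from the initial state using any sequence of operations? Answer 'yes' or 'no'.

BFS from (A=0, B=0, C=0):
  1. fill(B) -> (A=0 B=10 C=0)
  2. pour(B -> A) -> (A=7 B=3 C=0)
  3. empty(A) -> (A=0 B=3 C=0)
  4. pour(B -> A) -> (A=3 B=0 C=0)
  5. fill(B) -> (A=3 B=10 C=0)
  6. pour(B -> C) -> (A=3 B=0 C=10)
  7. pour(A -> C) -> (A=1 B=0 C=12)
  8. pour(C -> B) -> (A=1 B=10 C=2)
Target reached → yes.

Answer: yes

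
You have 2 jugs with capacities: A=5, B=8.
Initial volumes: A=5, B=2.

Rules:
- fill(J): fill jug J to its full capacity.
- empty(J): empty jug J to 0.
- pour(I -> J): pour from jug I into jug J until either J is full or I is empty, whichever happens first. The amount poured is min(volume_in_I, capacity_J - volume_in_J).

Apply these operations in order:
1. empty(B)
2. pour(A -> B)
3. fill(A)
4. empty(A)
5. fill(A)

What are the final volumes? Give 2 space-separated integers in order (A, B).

Answer: 5 5

Derivation:
Step 1: empty(B) -> (A=5 B=0)
Step 2: pour(A -> B) -> (A=0 B=5)
Step 3: fill(A) -> (A=5 B=5)
Step 4: empty(A) -> (A=0 B=5)
Step 5: fill(A) -> (A=5 B=5)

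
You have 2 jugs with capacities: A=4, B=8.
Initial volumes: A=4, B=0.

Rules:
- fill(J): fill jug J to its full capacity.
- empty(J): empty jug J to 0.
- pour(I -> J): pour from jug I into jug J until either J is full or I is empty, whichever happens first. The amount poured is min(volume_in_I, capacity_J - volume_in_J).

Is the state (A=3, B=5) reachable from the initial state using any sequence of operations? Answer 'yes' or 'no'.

BFS explored all 6 reachable states.
Reachable set includes: (0,0), (0,4), (0,8), (4,0), (4,4), (4,8)
Target (A=3, B=5) not in reachable set → no.

Answer: no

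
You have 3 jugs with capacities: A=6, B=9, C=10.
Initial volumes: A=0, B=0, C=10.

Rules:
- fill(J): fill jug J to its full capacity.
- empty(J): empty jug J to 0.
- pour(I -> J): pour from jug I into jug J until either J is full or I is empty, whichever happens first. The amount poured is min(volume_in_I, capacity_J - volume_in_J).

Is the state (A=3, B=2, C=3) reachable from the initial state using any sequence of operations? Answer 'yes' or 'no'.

Answer: no

Derivation:
BFS explored all 410 reachable states.
Reachable set includes: (0,0,0), (0,0,1), (0,0,2), (0,0,3), (0,0,4), (0,0,5), (0,0,6), (0,0,7), (0,0,8), (0,0,9), (0,0,10), (0,1,0) ...
Target (A=3, B=2, C=3) not in reachable set → no.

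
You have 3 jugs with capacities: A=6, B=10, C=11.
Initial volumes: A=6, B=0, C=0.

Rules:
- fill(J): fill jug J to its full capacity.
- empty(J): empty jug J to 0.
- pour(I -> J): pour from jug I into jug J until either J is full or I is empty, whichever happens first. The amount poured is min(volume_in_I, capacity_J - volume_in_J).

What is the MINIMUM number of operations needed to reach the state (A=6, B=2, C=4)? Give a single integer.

BFS from (A=6, B=0, C=0). One shortest path:
  1. pour(A -> B) -> (A=0 B=6 C=0)
  2. fill(A) -> (A=6 B=6 C=0)
  3. pour(A -> B) -> (A=2 B=10 C=0)
  4. pour(B -> C) -> (A=2 B=0 C=10)
  5. pour(A -> B) -> (A=0 B=2 C=10)
  6. pour(C -> A) -> (A=6 B=2 C=4)
Reached target in 6 moves.

Answer: 6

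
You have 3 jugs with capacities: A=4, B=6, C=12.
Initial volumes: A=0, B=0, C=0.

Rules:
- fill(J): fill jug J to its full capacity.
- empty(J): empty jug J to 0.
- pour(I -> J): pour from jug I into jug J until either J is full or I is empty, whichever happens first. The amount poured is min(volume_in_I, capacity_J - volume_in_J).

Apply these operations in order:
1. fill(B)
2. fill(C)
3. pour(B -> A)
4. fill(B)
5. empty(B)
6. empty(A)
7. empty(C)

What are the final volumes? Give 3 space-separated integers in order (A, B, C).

Answer: 0 0 0

Derivation:
Step 1: fill(B) -> (A=0 B=6 C=0)
Step 2: fill(C) -> (A=0 B=6 C=12)
Step 3: pour(B -> A) -> (A=4 B=2 C=12)
Step 4: fill(B) -> (A=4 B=6 C=12)
Step 5: empty(B) -> (A=4 B=0 C=12)
Step 6: empty(A) -> (A=0 B=0 C=12)
Step 7: empty(C) -> (A=0 B=0 C=0)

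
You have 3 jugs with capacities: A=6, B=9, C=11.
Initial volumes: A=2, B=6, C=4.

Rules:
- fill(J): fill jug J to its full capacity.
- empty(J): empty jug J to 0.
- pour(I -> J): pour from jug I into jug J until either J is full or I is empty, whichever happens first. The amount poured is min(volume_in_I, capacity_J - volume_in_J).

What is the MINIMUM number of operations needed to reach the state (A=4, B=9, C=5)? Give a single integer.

Answer: 6

Derivation:
BFS from (A=2, B=6, C=4). One shortest path:
  1. fill(B) -> (A=2 B=9 C=4)
  2. pour(B -> A) -> (A=6 B=5 C=4)
  3. empty(A) -> (A=0 B=5 C=4)
  4. pour(C -> A) -> (A=4 B=5 C=0)
  5. pour(B -> C) -> (A=4 B=0 C=5)
  6. fill(B) -> (A=4 B=9 C=5)
Reached target in 6 moves.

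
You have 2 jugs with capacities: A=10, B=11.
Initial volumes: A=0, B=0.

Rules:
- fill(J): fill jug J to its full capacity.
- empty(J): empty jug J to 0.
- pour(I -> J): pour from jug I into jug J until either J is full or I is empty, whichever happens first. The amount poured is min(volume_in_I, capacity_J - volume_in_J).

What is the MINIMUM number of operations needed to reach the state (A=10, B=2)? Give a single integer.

BFS from (A=0, B=0). One shortest path:
  1. fill(B) -> (A=0 B=11)
  2. pour(B -> A) -> (A=10 B=1)
  3. empty(A) -> (A=0 B=1)
  4. pour(B -> A) -> (A=1 B=0)
  5. fill(B) -> (A=1 B=11)
  6. pour(B -> A) -> (A=10 B=2)
Reached target in 6 moves.

Answer: 6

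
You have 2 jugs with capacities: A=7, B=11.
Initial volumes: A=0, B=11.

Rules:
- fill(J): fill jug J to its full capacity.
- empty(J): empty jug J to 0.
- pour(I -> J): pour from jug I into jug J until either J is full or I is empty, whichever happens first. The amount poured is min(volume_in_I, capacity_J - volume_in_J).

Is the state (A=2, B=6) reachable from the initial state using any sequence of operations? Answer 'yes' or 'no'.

Answer: no

Derivation:
BFS explored all 36 reachable states.
Reachable set includes: (0,0), (0,1), (0,2), (0,3), (0,4), (0,5), (0,6), (0,7), (0,8), (0,9), (0,10), (0,11) ...
Target (A=2, B=6) not in reachable set → no.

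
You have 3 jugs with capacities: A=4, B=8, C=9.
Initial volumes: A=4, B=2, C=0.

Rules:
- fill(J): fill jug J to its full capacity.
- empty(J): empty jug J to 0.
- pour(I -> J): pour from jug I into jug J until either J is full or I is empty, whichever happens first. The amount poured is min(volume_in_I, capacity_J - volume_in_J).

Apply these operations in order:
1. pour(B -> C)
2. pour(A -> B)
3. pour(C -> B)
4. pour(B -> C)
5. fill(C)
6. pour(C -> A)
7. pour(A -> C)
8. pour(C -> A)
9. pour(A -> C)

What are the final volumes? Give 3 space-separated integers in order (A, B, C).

Answer: 0 0 9

Derivation:
Step 1: pour(B -> C) -> (A=4 B=0 C=2)
Step 2: pour(A -> B) -> (A=0 B=4 C=2)
Step 3: pour(C -> B) -> (A=0 B=6 C=0)
Step 4: pour(B -> C) -> (A=0 B=0 C=6)
Step 5: fill(C) -> (A=0 B=0 C=9)
Step 6: pour(C -> A) -> (A=4 B=0 C=5)
Step 7: pour(A -> C) -> (A=0 B=0 C=9)
Step 8: pour(C -> A) -> (A=4 B=0 C=5)
Step 9: pour(A -> C) -> (A=0 B=0 C=9)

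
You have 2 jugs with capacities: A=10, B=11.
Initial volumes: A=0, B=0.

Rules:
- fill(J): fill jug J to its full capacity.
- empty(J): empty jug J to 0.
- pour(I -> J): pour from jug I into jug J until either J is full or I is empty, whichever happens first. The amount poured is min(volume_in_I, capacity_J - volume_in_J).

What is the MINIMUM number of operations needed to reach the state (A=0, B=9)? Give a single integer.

BFS from (A=0, B=0). One shortest path:
  1. fill(A) -> (A=10 B=0)
  2. pour(A -> B) -> (A=0 B=10)
  3. fill(A) -> (A=10 B=10)
  4. pour(A -> B) -> (A=9 B=11)
  5. empty(B) -> (A=9 B=0)
  6. pour(A -> B) -> (A=0 B=9)
Reached target in 6 moves.

Answer: 6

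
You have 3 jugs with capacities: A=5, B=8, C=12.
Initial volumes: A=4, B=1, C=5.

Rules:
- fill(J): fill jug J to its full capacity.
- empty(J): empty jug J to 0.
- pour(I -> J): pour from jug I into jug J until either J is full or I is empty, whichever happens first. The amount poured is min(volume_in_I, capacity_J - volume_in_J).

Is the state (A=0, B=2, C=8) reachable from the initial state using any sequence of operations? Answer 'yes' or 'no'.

BFS from (A=4, B=1, C=5):
  1. pour(C -> B) -> (A=4 B=6 C=0)
  2. pour(A -> B) -> (A=2 B=8 C=0)
  3. pour(B -> C) -> (A=2 B=0 C=8)
  4. pour(A -> B) -> (A=0 B=2 C=8)
Target reached → yes.

Answer: yes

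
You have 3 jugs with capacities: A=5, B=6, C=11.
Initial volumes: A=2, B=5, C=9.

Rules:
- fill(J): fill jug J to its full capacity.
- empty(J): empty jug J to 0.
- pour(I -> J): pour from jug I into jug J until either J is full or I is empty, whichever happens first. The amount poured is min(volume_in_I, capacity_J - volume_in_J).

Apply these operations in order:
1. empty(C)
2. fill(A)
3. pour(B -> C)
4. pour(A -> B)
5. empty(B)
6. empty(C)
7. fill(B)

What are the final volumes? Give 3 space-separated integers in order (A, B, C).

Step 1: empty(C) -> (A=2 B=5 C=0)
Step 2: fill(A) -> (A=5 B=5 C=0)
Step 3: pour(B -> C) -> (A=5 B=0 C=5)
Step 4: pour(A -> B) -> (A=0 B=5 C=5)
Step 5: empty(B) -> (A=0 B=0 C=5)
Step 6: empty(C) -> (A=0 B=0 C=0)
Step 7: fill(B) -> (A=0 B=6 C=0)

Answer: 0 6 0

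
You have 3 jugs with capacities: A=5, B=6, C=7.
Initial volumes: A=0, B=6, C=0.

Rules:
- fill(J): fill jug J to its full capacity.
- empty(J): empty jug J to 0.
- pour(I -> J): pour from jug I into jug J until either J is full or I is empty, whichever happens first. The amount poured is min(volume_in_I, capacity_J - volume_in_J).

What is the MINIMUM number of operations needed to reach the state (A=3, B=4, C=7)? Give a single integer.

BFS from (A=0, B=6, C=0). One shortest path:
  1. fill(A) -> (A=5 B=6 C=0)
  2. pour(A -> C) -> (A=0 B=6 C=5)
  3. fill(A) -> (A=5 B=6 C=5)
  4. pour(B -> C) -> (A=5 B=4 C=7)
  5. empty(C) -> (A=5 B=4 C=0)
  6. pour(A -> C) -> (A=0 B=4 C=5)
  7. fill(A) -> (A=5 B=4 C=5)
  8. pour(A -> C) -> (A=3 B=4 C=7)
Reached target in 8 moves.

Answer: 8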